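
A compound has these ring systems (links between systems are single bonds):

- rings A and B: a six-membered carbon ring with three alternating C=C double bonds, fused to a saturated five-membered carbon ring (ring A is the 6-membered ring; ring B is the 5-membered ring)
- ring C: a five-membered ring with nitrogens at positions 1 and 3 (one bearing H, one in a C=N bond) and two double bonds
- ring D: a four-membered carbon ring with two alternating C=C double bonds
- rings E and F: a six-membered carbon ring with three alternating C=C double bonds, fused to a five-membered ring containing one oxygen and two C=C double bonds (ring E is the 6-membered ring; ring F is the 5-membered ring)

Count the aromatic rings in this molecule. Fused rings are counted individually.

4

Ring A is planar and fully conjugated; 3 ring double bonds give 6 π electrons. Since 6 = 4n+2 (n=1), ring A is aromatic (benzene ring).
Ring B has three sp³ carbons, so it is not fully conjugated — not aromatic (cyclopentane ring).
Ring C has a continuous p-orbital overlap around the ring; 2 ring double bonds (4 π electrons) plus a heteroatom lone pair (2) give 6 π electrons. That satisfies 4n+2 with n=1, so ring C is aromatic (imidazole).
Ring D has only sp² ring atoms; a planar conformation would have a fully conjugated π system of 4 electrons. But 4 = 4(1), which is 4n not 4n+2, so ring D is not aromatic (cyclobutadiene) — cyclobutadiene is antiaromatic and distorts to a rectangle.
Rings E and F form a fused bicyclic system (with one oxygen) with 9 sp² atoms and 10 π electrons from ring double bonds plus a heteroatom lone pair. 10 = 4(2)+2, so the system is aromatic and both rings count as aromatic (benzofuran).
Aromatic: A, C, E, F. Total: 4.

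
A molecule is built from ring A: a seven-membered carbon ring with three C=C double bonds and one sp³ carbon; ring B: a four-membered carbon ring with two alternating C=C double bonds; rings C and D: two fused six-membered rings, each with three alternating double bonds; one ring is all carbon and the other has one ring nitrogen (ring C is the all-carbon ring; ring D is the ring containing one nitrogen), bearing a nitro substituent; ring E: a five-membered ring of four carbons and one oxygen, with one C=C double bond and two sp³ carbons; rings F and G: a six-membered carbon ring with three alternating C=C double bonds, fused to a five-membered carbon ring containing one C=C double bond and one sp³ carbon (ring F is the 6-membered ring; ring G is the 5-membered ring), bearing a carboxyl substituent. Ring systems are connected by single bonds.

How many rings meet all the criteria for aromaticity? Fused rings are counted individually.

Ring A has one sp³ carbon, so it is not fully conjugated — not aromatic (cycloheptatriene).
Ring B has only sp² ring atoms; a planar conformation would have a fully conjugated π system of 4 electrons. But 4 = 4(1), which is 4n not 4n+2, so ring B is not aromatic (cyclobutadiene) — cyclobutadiene is antiaromatic and distorts to a rectangle.
Rings C and D form a fused bicyclic system (with one nitrogen) with 10 sp² atoms and 10 π electrons from ring double bonds. 10 = 4(2)+2, so the system is aromatic and both rings count as aromatic (quinoline).
Ring E has two sp³ carbons, so it is not fully conjugated — not aromatic (2,3-dihydrofuran).
Ring F is fully conjugated (every ring atom contributes a p orbital); 3 ring double bonds give 6 π electrons. That satisfies 4n+2 with n=1, so ring F is aromatic (benzene ring).
Ring G has one sp³ carbon, so it is not fully conjugated — not aromatic (cyclopentene ring).
Aromatic: C, D, F. Total: 3.

3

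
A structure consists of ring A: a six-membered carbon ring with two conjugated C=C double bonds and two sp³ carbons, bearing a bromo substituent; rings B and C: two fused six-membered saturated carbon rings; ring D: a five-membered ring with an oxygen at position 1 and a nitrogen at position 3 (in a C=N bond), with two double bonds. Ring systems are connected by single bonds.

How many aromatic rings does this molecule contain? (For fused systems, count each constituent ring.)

Ring A has two sp³ carbons, so it is not fully conjugated — not aromatic (1,3-cyclohexadiene).
Ring B has only sp³ atoms, so it is not fully conjugated — not aromatic (cyclohexane ring).
Ring C has only sp³ atoms, so it is not fully conjugated — not aromatic (cyclohexane ring).
Ring D is planar and fully conjugated; 2 ring double bonds (4 π electrons) plus a heteroatom lone pair (2) give 6 π electrons. 6 = 4(1)+2, so ring D is aromatic (oxazole).
Aromatic: D. Total: 1.

1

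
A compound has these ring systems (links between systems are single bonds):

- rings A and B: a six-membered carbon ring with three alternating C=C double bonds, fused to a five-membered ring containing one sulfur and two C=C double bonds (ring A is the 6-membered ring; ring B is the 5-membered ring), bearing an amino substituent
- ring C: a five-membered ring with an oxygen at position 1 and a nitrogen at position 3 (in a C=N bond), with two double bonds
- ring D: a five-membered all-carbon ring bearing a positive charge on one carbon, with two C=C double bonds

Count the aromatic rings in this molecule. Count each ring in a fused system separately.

3

Rings A and B form a fused bicyclic system (with one sulfur) with 9 sp² atoms and 10 π electrons from ring double bonds plus a heteroatom lone pair. 10 = 4(2)+2, so the system is aromatic and both rings count as aromatic (benzothiophene).
Ring C is planar and fully conjugated; 2 ring double bonds (4 π electrons) plus a heteroatom lone pair (2) give 6 π electrons. Since 6 = 4n+2 (n=1), ring C is aromatic (oxazole).
Ring D has only sp² ring atoms; a planar conformation would have a fully conjugated π system of 4 electrons. But 4 = 4(1), which is 4n not 4n+2, so ring D is not aromatic (cyclopentadienyl cation).
Aromatic: A, B, C. Total: 3.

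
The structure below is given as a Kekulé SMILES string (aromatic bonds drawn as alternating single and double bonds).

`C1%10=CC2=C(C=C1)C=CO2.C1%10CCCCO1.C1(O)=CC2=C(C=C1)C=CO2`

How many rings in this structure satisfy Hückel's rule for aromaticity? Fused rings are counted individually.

The SMILES encodes a six-membered carbon ring with three alternating C=C double bonds, fused to a five-membered ring containing one oxygen and two C=C double bonds; a six-membered saturated ring of five carbons and one oxygen; a six-membered carbon ring with three alternating C=C double bonds, fused to a five-membered ring containing one oxygen and two C=C double bonds.
The fused 6/5-membered bicyclic (with one oxygen) is a single π system with 9 sp² atoms and 10 π electrons from ring double bonds plus a heteroatom lone pair. 10 = 4(2)+2, so the system is aromatic and both rings count as aromatic (benzofuran).
The 6-membered ring with one oxygen has only sp³ atoms, so it is not fully conjugated — not aromatic (tetrahydropyran).
The fused 6/5-membered bicyclic (with one oxygen) is a single π system with 9 sp² atoms and 10 π electrons from ring double bonds plus a heteroatom lone pair. 10 = 4(2)+2, so the system is aromatic and both rings count as aromatic (benzofuran).
4 of the 5 rings are aromatic. Total: 4.

4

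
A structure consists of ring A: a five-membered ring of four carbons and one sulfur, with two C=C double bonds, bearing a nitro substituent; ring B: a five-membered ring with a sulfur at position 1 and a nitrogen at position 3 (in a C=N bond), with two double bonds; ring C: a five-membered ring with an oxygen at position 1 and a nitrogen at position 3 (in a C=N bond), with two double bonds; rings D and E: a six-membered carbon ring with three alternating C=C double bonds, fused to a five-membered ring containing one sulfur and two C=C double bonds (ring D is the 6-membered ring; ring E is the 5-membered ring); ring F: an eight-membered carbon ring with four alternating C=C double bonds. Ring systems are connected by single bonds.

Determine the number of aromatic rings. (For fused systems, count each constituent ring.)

5

Ring A is fully conjugated (every ring atom contributes a p orbital); 2 ring double bonds (4 π electrons) plus a heteroatom lone pair (2) give 6 π electrons. That satisfies 4n+2 with n=1, so ring A is aromatic (thiophene).
Ring B is planar and fully conjugated; 2 ring double bonds (4 π electrons) plus a heteroatom lone pair (2) give 6 π electrons. That satisfies 4n+2 with n=1, so ring B is aromatic (thiazole).
Ring C is fully conjugated (every ring atom contributes a p orbital); 2 ring double bonds (4 π electrons) plus a heteroatom lone pair (2) give 6 π electrons. That satisfies 4n+2 with n=1, so ring C is aromatic (oxazole).
Rings D and E form a fused bicyclic system (with one sulfur) with 9 sp² atoms and 10 π electrons from ring double bonds plus a heteroatom lone pair. 10 = 4(2)+2, so the system is aromatic and both rings count as aromatic (benzothiophene).
Ring F has only sp² ring atoms; a planar conformation would have a fully conjugated π system of 8 electrons. But 8 = 4(2), which is 4n not 4n+2, so ring F is not aromatic (cyclooctatetraene) — cyclooctatetraene distorts into a non-planar tub to avoid antiaromaticity.
Aromatic: A, B, C, D, E. Total: 5.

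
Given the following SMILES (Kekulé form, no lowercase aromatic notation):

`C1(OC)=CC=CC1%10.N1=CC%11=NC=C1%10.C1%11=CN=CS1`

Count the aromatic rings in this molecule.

The SMILES encodes a five-membered carbon ring with two conjugated C=C double bonds and one sp³ carbon; a six-membered ring with nitrogens at positions 1 and 4 and three alternating double bonds; a five-membered ring with a sulfur at position 1 and a nitrogen at position 3 (in a C=N bond), with two double bonds.
The 5-membered ring has one sp³ carbon, so it is not fully conjugated — not aromatic (cyclopentadiene).
The 6-membered ring with two nitrogens (1,4) has a continuous p-orbital overlap around the ring; 3 ring double bonds give 6 π electrons. That satisfies 4n+2 with n=1, so it is aromatic (pyrazine).
The 5-membered ring with one sulfur and one =N– has a continuous p-orbital overlap around the ring; 2 ring double bonds (4 π electrons) plus a heteroatom lone pair (2) give 6 π electrons. Since 6 = 4n+2 (n=1), it is aromatic (thiazole).
2 of the 3 rings are aromatic. Total: 2.

2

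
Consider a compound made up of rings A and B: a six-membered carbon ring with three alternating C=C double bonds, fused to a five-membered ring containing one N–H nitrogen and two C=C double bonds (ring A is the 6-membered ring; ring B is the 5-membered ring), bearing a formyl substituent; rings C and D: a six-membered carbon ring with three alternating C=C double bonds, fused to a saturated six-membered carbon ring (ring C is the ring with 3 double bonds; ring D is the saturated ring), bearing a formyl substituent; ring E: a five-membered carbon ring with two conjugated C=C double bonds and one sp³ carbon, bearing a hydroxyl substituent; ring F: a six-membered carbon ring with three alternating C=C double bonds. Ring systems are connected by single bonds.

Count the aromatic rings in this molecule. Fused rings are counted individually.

4

Rings A and B form a fused bicyclic system (with one N–H) with 9 sp² atoms and 10 π electrons from ring double bonds plus a heteroatom lone pair. 10 = 4(2)+2, so the system is aromatic and both rings count as aromatic (indole).
Ring C has a continuous p-orbital overlap around the ring; 3 ring double bonds give 6 π electrons. Since 6 = 4n+2 (n=1), ring C is aromatic (benzene ring).
Ring D has four sp³ carbons, so it is not fully conjugated — not aromatic (cyclohexane ring).
Ring E has one sp³ carbon, so it is not fully conjugated — not aromatic (cyclopentadiene).
Ring F is fully conjugated (every ring atom contributes a p orbital); 3 ring double bonds give 6 π electrons. That satisfies 4n+2 with n=1, so ring F is aromatic (benzene).
Aromatic: A, B, C, F. Total: 4.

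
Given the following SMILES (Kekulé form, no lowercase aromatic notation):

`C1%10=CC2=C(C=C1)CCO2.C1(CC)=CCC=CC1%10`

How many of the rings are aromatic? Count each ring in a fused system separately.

The SMILES encodes a six-membered carbon ring with three alternating C=C double bonds, fused to a five-membered ring containing one oxygen and two sp³ carbons; a six-membered carbon ring with two isolated C=C double bonds and two sp³ carbons.
The 6-membered ring is fully conjugated (every ring atom contributes a p orbital); 3 ring double bonds give 6 π electrons. That satisfies 4n+2 with n=1, so it is aromatic (benzene ring).
The 5-membered ring with one oxygen has two sp³ carbons, so it is not fully conjugated — not aromatic (oxolane ring).
The second 6-membered ring has two sp³ carbons, so it is not fully conjugated — not aromatic (1,4-cyclohexadiene).
1 of the 3 rings is aromatic. Total: 1.

1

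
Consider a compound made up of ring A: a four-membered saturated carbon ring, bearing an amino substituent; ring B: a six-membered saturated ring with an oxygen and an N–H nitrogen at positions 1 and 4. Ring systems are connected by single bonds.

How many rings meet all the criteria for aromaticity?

Ring A has only sp³ atoms, so it is not fully conjugated — not aromatic (cyclobutane).
Ring B has only sp³ atoms, so it is not fully conjugated — not aromatic (morpholine).
No ring is aromatic. Total: 0.

0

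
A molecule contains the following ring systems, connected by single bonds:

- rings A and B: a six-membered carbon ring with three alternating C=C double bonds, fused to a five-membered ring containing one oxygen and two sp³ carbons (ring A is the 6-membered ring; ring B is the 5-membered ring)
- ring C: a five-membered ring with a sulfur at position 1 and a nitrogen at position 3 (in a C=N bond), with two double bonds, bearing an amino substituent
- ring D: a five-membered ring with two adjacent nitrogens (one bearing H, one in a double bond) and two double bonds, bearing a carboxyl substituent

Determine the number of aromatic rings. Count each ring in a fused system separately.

Ring A is fully conjugated (every ring atom contributes a p orbital); 3 ring double bonds give 6 π electrons. That satisfies 4n+2 with n=1, so ring A is aromatic (benzene ring).
Ring B has two sp³ carbons, so it is not fully conjugated — not aromatic (oxolane ring).
Ring C is planar and fully conjugated; 2 ring double bonds (4 π electrons) plus a heteroatom lone pair (2) give 6 π electrons. Since 6 = 4n+2 (n=1), ring C is aromatic (thiazole).
Ring D has a continuous p-orbital overlap around the ring; 2 ring double bonds (4 π electrons) plus a heteroatom lone pair (2) give 6 π electrons. 6 = 4(1)+2, so ring D is aromatic (pyrazole).
Aromatic: A, C, D. Total: 3.

3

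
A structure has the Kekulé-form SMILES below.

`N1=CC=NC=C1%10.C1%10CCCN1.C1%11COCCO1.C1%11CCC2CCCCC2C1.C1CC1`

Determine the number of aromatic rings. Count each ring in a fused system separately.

The SMILES encodes a six-membered ring with nitrogens at positions 1 and 4 and three alternating double bonds; a five-membered saturated ring of four carbons and one N–H nitrogen; a six-membered saturated ring with oxygens at positions 1 and 4; two fused six-membered saturated carbon rings; a three-membered saturated carbon ring.
The 6-membered ring with two nitrogens (1,4) has a continuous p-orbital overlap around the ring; 3 ring double bonds give 6 π electrons. Since 6 = 4n+2 (n=1), it is aromatic (pyrazine).
The 5-membered ring with one N–H has only sp³ atoms, so it is not fully conjugated — not aromatic (pyrrolidine).
The 6-membered ring with two oxygens (1,4) has only sp³ atoms, so it is not fully conjugated — not aromatic (1,4-dioxane).
The 6-membered ring has only sp³ atoms, so it is not fully conjugated — not aromatic (cyclohexane ring).
The second 6-membered ring has only sp³ atoms, so it is not fully conjugated — not aromatic (cyclohexane ring).
The 3-membered ring has only sp³ atoms, so it is not fully conjugated — not aromatic (cyclopropane).
1 of the 6 rings is aromatic. Total: 1.

1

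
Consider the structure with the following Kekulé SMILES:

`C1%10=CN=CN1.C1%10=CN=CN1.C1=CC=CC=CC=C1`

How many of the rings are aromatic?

2

The SMILES encodes a five-membered ring with nitrogens at positions 1 and 3 (one bearing H, one in a C=N bond) and two double bonds; a five-membered ring with nitrogens at positions 1 and 3 (one bearing H, one in a C=N bond) and two double bonds; an eight-membered carbon ring with four alternating C=C double bonds.
The 5-membered ring with two nitrogens (one N–H, one =N–) is planar and fully conjugated; 2 ring double bonds (4 π electrons) plus a heteroatom lone pair (2) give 6 π electrons. That satisfies 4n+2 with n=1, so it is aromatic (imidazole).
The second 5-membered ring with two nitrogens (one N–H, one =N–) has a continuous p-orbital overlap around the ring; 2 ring double bonds (4 π electrons) plus a heteroatom lone pair (2) give 6 π electrons. Since 6 = 4n+2 (n=1), it is aromatic (imidazole).
The 8-membered ring has only sp² ring atoms; a planar conformation would have a fully conjugated π system of 8 electrons. But 8 = 4(2), which is 4n not 4n+2, so it is not aromatic (cyclooctatetraene) — cyclooctatetraene distorts into a non-planar tub to avoid antiaromaticity.
2 of the 3 rings are aromatic. Total: 2.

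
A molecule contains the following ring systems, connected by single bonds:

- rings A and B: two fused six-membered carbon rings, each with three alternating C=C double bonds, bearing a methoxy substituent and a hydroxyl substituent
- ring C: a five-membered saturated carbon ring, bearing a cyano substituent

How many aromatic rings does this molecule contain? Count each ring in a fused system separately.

2

Rings A and B form a fused bicyclic system with 10 sp² atoms and 10 π electrons from ring double bonds. 10 = 4(2)+2, so the system is aromatic and both rings count as aromatic (naphthalene).
Ring C has only sp³ atoms, so it is not fully conjugated — not aromatic (cyclopentane).
Aromatic: A, B. Total: 2.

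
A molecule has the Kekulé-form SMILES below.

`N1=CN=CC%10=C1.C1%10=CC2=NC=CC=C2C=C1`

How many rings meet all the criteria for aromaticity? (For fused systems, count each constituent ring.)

3

The SMILES encodes a six-membered ring with nitrogens at positions 1 and 3 and three alternating double bonds; two fused six-membered rings, each with three alternating double bonds; one ring is all carbon and the other has one ring nitrogen.
The 6-membered ring with two nitrogens (1,3) is fully conjugated (every ring atom contributes a p orbital); 3 ring double bonds give 6 π electrons. That satisfies 4n+2 with n=1, so it is aromatic (pyrimidine).
The fused 6/6-membered bicyclic (with one nitrogen) is a single π system with 10 sp² atoms and 10 π electrons from ring double bonds. 10 = 4(2)+2, so the system is aromatic and both rings count as aromatic (quinoline).
3 of the 3 rings are aromatic. Total: 3.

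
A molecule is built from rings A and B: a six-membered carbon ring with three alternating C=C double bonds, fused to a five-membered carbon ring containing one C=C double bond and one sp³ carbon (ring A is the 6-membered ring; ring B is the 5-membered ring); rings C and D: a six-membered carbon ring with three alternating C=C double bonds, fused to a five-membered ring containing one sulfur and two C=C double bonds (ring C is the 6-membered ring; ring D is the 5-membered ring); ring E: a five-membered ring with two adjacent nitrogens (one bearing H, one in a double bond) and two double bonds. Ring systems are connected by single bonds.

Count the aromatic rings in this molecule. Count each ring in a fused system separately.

Ring A has a continuous p-orbital overlap around the ring; 3 ring double bonds give 6 π electrons. Since 6 = 4n+2 (n=1), ring A is aromatic (benzene ring).
Ring B has one sp³ carbon, so it is not fully conjugated — not aromatic (cyclopentene ring).
Rings C and D form a fused bicyclic system (with one sulfur) with 9 sp² atoms and 10 π electrons from ring double bonds plus a heteroatom lone pair. 10 = 4(2)+2, so the system is aromatic and both rings count as aromatic (benzothiophene).
Ring E is planar and fully conjugated; 2 ring double bonds (4 π electrons) plus a heteroatom lone pair (2) give 6 π electrons. Since 6 = 4n+2 (n=1), ring E is aromatic (pyrazole).
Aromatic: A, C, D, E. Total: 4.

4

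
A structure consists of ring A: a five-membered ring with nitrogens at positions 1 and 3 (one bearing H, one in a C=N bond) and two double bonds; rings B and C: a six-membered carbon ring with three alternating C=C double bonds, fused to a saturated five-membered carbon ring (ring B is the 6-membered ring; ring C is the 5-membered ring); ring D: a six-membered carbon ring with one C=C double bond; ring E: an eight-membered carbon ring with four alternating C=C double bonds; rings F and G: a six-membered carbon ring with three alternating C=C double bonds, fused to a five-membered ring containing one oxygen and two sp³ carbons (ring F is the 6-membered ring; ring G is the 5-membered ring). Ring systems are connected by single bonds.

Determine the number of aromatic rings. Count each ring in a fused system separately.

Ring A is planar and fully conjugated; 2 ring double bonds (4 π electrons) plus a heteroatom lone pair (2) give 6 π electrons. That satisfies 4n+2 with n=1, so ring A is aromatic (imidazole).
Ring B is fully conjugated (every ring atom contributes a p orbital); 3 ring double bonds give 6 π electrons. That satisfies 4n+2 with n=1, so ring B is aromatic (benzene ring).
Ring C has three sp³ carbons, so it is not fully conjugated — not aromatic (cyclopentane ring).
Ring D has four sp³ carbons, so it is not fully conjugated — not aromatic (cyclohexene).
Ring E has only sp² ring atoms; a planar conformation would have a fully conjugated π system of 8 electrons. But 8 = 4(2), which is 4n not 4n+2, so ring E is not aromatic (cyclooctatetraene) — cyclooctatetraene distorts into a non-planar tub to avoid antiaromaticity.
Ring F is fully conjugated (every ring atom contributes a p orbital); 3 ring double bonds give 6 π electrons. 6 = 4(1)+2, so ring F is aromatic (benzene ring).
Ring G has two sp³ carbons, so it is not fully conjugated — not aromatic (oxolane ring).
Aromatic: A, B, F. Total: 3.

3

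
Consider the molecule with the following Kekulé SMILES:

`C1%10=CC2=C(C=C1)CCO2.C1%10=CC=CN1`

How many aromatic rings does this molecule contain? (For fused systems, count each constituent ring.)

The SMILES encodes a six-membered carbon ring with three alternating C=C double bonds, fused to a five-membered ring containing one oxygen and two sp³ carbons; a five-membered ring of four carbons and one nitrogen bearing a hydrogen, with two C=C double bonds.
The 6-membered ring is planar and fully conjugated; 3 ring double bonds give 6 π electrons. 6 = 4(1)+2, so it is aromatic (benzene ring).
The 5-membered ring with one oxygen has two sp³ carbons, so it is not fully conjugated — not aromatic (oxolane ring).
The 5-membered ring with one N–H is fully conjugated (every ring atom contributes a p orbital); 2 ring double bonds (4 π electrons) plus a heteroatom lone pair (2) give 6 π electrons. 6 = 4(1)+2, so it is aromatic (pyrrole).
2 of the 3 rings are aromatic. Total: 2.

2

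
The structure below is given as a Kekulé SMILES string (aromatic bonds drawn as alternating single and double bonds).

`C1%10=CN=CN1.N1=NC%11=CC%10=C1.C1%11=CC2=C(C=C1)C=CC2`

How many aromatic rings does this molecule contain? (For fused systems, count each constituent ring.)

The SMILES encodes a five-membered ring with nitrogens at positions 1 and 3 (one bearing H, one in a C=N bond) and two double bonds; a six-membered ring with two adjacent nitrogens and three alternating double bonds; a six-membered carbon ring with three alternating C=C double bonds, fused to a five-membered carbon ring containing one C=C double bond and one sp³ carbon.
The 5-membered ring with two nitrogens (one N–H, one =N–) is fully conjugated (every ring atom contributes a p orbital); 2 ring double bonds (4 π electrons) plus a heteroatom lone pair (2) give 6 π electrons. That satisfies 4n+2 with n=1, so it is aromatic (imidazole).
The 6-membered ring with two nitrogens (1,2) has a continuous p-orbital overlap around the ring; 3 ring double bonds give 6 π electrons. That satisfies 4n+2 with n=1, so it is aromatic (pyridazine).
The 6-membered ring has a continuous p-orbital overlap around the ring; 3 ring double bonds give 6 π electrons. That satisfies 4n+2 with n=1, so it is aromatic (benzene ring).
The 5-membered ring has one sp³ carbon, so it is not fully conjugated — not aromatic (cyclopentene ring).
3 of the 4 rings are aromatic. Total: 3.

3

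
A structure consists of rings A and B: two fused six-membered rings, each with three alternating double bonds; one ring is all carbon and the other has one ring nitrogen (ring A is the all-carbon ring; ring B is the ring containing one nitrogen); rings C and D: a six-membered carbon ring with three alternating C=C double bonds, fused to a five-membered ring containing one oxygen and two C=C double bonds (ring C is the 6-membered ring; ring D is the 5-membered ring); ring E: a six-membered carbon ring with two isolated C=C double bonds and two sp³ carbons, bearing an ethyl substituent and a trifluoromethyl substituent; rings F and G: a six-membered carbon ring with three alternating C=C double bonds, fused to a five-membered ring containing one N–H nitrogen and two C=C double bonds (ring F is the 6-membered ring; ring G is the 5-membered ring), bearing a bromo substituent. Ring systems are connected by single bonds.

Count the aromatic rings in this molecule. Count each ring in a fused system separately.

6

Rings A and B form a fused bicyclic system (with one nitrogen) with 10 sp² atoms and 10 π electrons from ring double bonds. 10 = 4(2)+2, so the system is aromatic and both rings count as aromatic (quinoline).
Rings C and D form a fused bicyclic system (with one oxygen) with 9 sp² atoms and 10 π electrons from ring double bonds plus a heteroatom lone pair. 10 = 4(2)+2, so the system is aromatic and both rings count as aromatic (benzofuran).
Ring E has two sp³ carbons, so it is not fully conjugated — not aromatic (1,4-cyclohexadiene).
Rings F and G form a fused bicyclic system (with one N–H) with 9 sp² atoms and 10 π electrons from ring double bonds plus a heteroatom lone pair. 10 = 4(2)+2, so the system is aromatic and both rings count as aromatic (indole).
Aromatic: A, B, C, D, F, G. Total: 6.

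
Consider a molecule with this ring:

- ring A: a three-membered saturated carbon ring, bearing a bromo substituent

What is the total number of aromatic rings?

Ring A has only sp³ atoms, so it is not fully conjugated — not aromatic (cyclopropane).

0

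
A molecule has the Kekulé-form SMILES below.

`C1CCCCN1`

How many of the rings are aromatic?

0

The SMILES encodes a six-membered saturated ring of five carbons and one N–H nitrogen.
The 6-membered ring with one N–H has only sp³ atoms, so it is not fully conjugated — not aromatic (piperidine).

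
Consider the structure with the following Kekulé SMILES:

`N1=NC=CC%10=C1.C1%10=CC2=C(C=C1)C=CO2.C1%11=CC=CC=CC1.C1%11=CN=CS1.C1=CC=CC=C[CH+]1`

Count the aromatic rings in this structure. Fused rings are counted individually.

5

The SMILES encodes a six-membered ring with two adjacent nitrogens and three alternating double bonds; a six-membered carbon ring with three alternating C=C double bonds, fused to a five-membered ring containing one oxygen and two C=C double bonds; a seven-membered carbon ring with three C=C double bonds and one sp³ carbon; a five-membered ring with a sulfur at position 1 and a nitrogen at position 3 (in a C=N bond), with two double bonds; a seven-membered all-carbon ring bearing a positive charge on one carbon, with three C=C double bonds.
The 6-membered ring with two nitrogens (1,2) has a continuous p-orbital overlap around the ring; 3 ring double bonds give 6 π electrons. 6 = 4(1)+2, so it is aromatic (pyridazine).
The fused 6/5-membered bicyclic (with one oxygen) is a single π system with 9 sp² atoms and 10 π electrons from ring double bonds plus a heteroatom lone pair. 10 = 4(2)+2, so the system is aromatic and both rings count as aromatic (benzofuran).
The 7-membered ring has one sp³ carbon, so it is not fully conjugated — not aromatic (cycloheptatriene).
The 5-membered ring with one sulfur and one =N– is planar and fully conjugated; 2 ring double bonds (4 π electrons) plus a heteroatom lone pair (2) give 6 π electrons. 6 = 4(1)+2, so it is aromatic (thiazole).
The second 7-membered ring is fully conjugated (every ring atom contributes a p orbital); 3 ring double bonds (6 π electrons) plus the carbocation's empty p orbital (0, but keeps the ring conjugated) give 6 π electrons. Since 6 = 4n+2 (n=1), it is aromatic (tropylium cation).
5 of the 6 rings are aromatic. Total: 5.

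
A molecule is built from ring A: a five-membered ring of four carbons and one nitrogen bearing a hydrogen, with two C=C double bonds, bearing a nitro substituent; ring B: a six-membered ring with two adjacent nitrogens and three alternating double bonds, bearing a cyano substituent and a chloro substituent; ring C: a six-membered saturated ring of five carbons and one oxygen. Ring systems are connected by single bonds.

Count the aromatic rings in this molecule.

2

Ring A has a continuous p-orbital overlap around the ring; 2 ring double bonds (4 π electrons) plus a heteroatom lone pair (2) give 6 π electrons. 6 = 4(1)+2, so ring A is aromatic (pyrrole).
Ring B has a continuous p-orbital overlap around the ring; 3 ring double bonds give 6 π electrons. That satisfies 4n+2 with n=1, so ring B is aromatic (pyridazine).
Ring C has only sp³ atoms, so it is not fully conjugated — not aromatic (tetrahydropyran).
Aromatic: A, B. Total: 2.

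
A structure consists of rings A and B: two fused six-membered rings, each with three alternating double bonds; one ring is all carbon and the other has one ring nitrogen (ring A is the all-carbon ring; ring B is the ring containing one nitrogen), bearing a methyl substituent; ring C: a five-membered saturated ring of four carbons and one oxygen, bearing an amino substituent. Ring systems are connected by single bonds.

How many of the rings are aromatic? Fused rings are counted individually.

Rings A and B form a fused bicyclic system (with one nitrogen) with 10 sp² atoms and 10 π electrons from ring double bonds. 10 = 4(2)+2, so the system is aromatic and both rings count as aromatic (quinoline).
Ring C has only sp³ atoms, so it is not fully conjugated — not aromatic (tetrahydrofuran).
Aromatic: A, B. Total: 2.

2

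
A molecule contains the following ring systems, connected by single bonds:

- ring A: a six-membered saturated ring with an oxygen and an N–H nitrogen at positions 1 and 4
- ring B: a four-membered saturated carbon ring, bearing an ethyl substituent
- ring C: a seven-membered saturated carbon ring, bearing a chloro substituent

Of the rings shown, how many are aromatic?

0

Ring A has only sp³ atoms, so it is not fully conjugated — not aromatic (morpholine).
Ring B has only sp³ atoms, so it is not fully conjugated — not aromatic (cyclobutane).
Ring C has only sp³ atoms, so it is not fully conjugated — not aromatic (cycloheptane).
No ring is aromatic. Total: 0.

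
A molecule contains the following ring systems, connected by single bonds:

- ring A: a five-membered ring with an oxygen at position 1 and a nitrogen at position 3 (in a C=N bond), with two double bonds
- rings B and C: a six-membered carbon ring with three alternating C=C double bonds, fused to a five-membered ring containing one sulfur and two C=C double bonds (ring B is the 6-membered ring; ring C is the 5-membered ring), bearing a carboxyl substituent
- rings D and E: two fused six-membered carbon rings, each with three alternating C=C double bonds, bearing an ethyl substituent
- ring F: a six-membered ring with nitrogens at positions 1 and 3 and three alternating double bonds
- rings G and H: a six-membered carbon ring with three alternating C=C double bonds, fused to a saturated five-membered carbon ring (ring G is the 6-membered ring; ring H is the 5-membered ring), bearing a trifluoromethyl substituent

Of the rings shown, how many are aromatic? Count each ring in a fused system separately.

7

Ring A has a continuous p-orbital overlap around the ring; 2 ring double bonds (4 π electrons) plus a heteroatom lone pair (2) give 6 π electrons. Since 6 = 4n+2 (n=1), ring A is aromatic (oxazole).
Rings B and C form a fused bicyclic system (with one sulfur) with 9 sp² atoms and 10 π electrons from ring double bonds plus a heteroatom lone pair. 10 = 4(2)+2, so the system is aromatic and both rings count as aromatic (benzothiophene).
Rings D and E form a fused bicyclic system with 10 sp² atoms and 10 π electrons from ring double bonds. 10 = 4(2)+2, so the system is aromatic and both rings count as aromatic (naphthalene).
Ring F is fully conjugated (every ring atom contributes a p orbital); 3 ring double bonds give 6 π electrons. 6 = 4(1)+2, so ring F is aromatic (pyrimidine).
Ring G is planar and fully conjugated; 3 ring double bonds give 6 π electrons. That satisfies 4n+2 with n=1, so ring G is aromatic (benzene ring).
Ring H has three sp³ carbons, so it is not fully conjugated — not aromatic (cyclopentane ring).
Aromatic: A, B, C, D, E, F, G. Total: 7.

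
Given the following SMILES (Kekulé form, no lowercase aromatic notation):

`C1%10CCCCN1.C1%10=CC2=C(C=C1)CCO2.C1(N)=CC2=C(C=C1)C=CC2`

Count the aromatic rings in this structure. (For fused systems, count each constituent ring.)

2

The SMILES encodes a six-membered saturated ring of five carbons and one N–H nitrogen; a six-membered carbon ring with three alternating C=C double bonds, fused to a five-membered ring containing one oxygen and two sp³ carbons; a six-membered carbon ring with three alternating C=C double bonds, fused to a five-membered carbon ring containing one C=C double bond and one sp³ carbon.
The 6-membered ring with one N–H has only sp³ atoms, so it is not fully conjugated — not aromatic (piperidine).
The 6-membered ring is planar and fully conjugated; 3 ring double bonds give 6 π electrons. Since 6 = 4n+2 (n=1), it is aromatic (benzene ring).
The 5-membered ring with one oxygen has two sp³ carbons, so it is not fully conjugated — not aromatic (oxolane ring).
The second 6-membered ring has a continuous p-orbital overlap around the ring; 3 ring double bonds give 6 π electrons. That satisfies 4n+2 with n=1, so it is aromatic (benzene ring).
The 5-membered ring has one sp³ carbon, so it is not fully conjugated — not aromatic (cyclopentene ring).
2 of the 5 rings are aromatic. Total: 2.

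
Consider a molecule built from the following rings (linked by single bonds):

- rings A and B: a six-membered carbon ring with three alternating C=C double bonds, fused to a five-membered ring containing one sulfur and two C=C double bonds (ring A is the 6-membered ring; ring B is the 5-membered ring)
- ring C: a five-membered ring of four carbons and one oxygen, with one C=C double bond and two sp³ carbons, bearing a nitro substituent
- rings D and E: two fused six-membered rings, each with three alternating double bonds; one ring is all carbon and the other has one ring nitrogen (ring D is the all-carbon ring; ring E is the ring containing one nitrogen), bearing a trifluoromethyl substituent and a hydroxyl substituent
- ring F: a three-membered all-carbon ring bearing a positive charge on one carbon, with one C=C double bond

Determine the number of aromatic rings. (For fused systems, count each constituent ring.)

Rings A and B form a fused bicyclic system (with one sulfur) with 9 sp² atoms and 10 π electrons from ring double bonds plus a heteroatom lone pair. 10 = 4(2)+2, so the system is aromatic and both rings count as aromatic (benzothiophene).
Ring C has two sp³ carbons, so it is not fully conjugated — not aromatic (2,3-dihydrofuran).
Rings D and E form a fused bicyclic system (with one nitrogen) with 10 sp² atoms and 10 π electrons from ring double bonds. 10 = 4(2)+2, so the system is aromatic and both rings count as aromatic (quinoline).
Ring F is fully conjugated (every ring atom contributes a p orbital); 1 ring double bond (2 π electrons) plus the carbocation's empty p orbital (0, but keeps the ring conjugated) give 2 π electrons. Since 2 = 4n+2 (n=0), ring F is aromatic (cyclopropenyl cation).
Aromatic: A, B, D, E, F. Total: 5.

5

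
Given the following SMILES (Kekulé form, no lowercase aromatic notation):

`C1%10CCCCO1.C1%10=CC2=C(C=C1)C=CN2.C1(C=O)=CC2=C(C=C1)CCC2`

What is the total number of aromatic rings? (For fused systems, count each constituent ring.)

3

The SMILES encodes a six-membered saturated ring of five carbons and one oxygen; a six-membered carbon ring with three alternating C=C double bonds, fused to a five-membered ring containing one N–H nitrogen and two C=C double bonds; a six-membered carbon ring with three alternating C=C double bonds, fused to a saturated five-membered carbon ring.
The 6-membered ring with one oxygen has only sp³ atoms, so it is not fully conjugated — not aromatic (tetrahydropyran).
The fused 6/5-membered bicyclic (with one N–H) is a single π system with 9 sp² atoms and 10 π electrons from ring double bonds plus a heteroatom lone pair. 10 = 4(2)+2, so the system is aromatic and both rings count as aromatic (indole).
The 6-membered ring is planar and fully conjugated; 3 ring double bonds give 6 π electrons. That satisfies 4n+2 with n=1, so it is aromatic (benzene ring).
The 5-membered ring has three sp³ carbons, so it is not fully conjugated — not aromatic (cyclopentane ring).
3 of the 5 rings are aromatic. Total: 3.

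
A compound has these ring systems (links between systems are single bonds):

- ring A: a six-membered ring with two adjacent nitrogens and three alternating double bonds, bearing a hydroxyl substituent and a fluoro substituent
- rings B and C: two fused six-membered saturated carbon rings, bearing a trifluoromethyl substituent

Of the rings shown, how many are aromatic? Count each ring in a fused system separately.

Ring A has a continuous p-orbital overlap around the ring; 3 ring double bonds give 6 π electrons. 6 = 4(1)+2, so ring A is aromatic (pyridazine).
Ring B has only sp³ atoms, so it is not fully conjugated — not aromatic (cyclohexane ring).
Ring C has only sp³ atoms, so it is not fully conjugated — not aromatic (cyclohexane ring).
Aromatic: A. Total: 1.

1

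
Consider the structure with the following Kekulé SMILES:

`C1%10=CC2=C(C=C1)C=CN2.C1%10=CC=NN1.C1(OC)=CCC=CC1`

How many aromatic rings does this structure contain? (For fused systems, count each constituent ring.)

The SMILES encodes a six-membered carbon ring with three alternating C=C double bonds, fused to a five-membered ring containing one N–H nitrogen and two C=C double bonds; a five-membered ring with two adjacent nitrogens (one bearing H, one in a double bond) and two double bonds; a six-membered carbon ring with two isolated C=C double bonds and two sp³ carbons.
The fused 6/5-membered bicyclic (with one N–H) is a single π system with 9 sp² atoms and 10 π electrons from ring double bonds plus a heteroatom lone pair. 10 = 4(2)+2, so the system is aromatic and both rings count as aromatic (indole).
The 5-membered ring with two adjacent nitrogens (one N–H, one =N–) is planar and fully conjugated; 2 ring double bonds (4 π electrons) plus a heteroatom lone pair (2) give 6 π electrons. 6 = 4(1)+2, so it is aromatic (pyrazole).
The 6-membered ring has two sp³ carbons, so it is not fully conjugated — not aromatic (1,4-cyclohexadiene).
3 of the 4 rings are aromatic. Total: 3.

3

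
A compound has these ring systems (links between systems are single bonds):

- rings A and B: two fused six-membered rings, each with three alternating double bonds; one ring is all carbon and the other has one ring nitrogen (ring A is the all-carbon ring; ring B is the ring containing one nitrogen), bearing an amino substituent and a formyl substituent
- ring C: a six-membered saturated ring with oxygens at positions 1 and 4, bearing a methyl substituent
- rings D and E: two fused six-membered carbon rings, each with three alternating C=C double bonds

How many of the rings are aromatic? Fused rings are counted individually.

Rings A and B form a fused bicyclic system (with one nitrogen) with 10 sp² atoms and 10 π electrons from ring double bonds. 10 = 4(2)+2, so the system is aromatic and both rings count as aromatic (quinoline).
Ring C has only sp³ atoms, so it is not fully conjugated — not aromatic (1,4-dioxane).
Rings D and E form a fused bicyclic system with 10 sp² atoms and 10 π electrons from ring double bonds. 10 = 4(2)+2, so the system is aromatic and both rings count as aromatic (naphthalene).
Aromatic: A, B, D, E. Total: 4.

4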